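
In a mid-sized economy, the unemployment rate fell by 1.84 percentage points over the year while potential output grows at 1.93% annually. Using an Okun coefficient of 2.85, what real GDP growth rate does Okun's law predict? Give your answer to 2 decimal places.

Growth-rate Okun's law: g_Y = g_Y* - β × Δu.
g_Y = 1.93 - 2.85 × (-1.84) = 1.93 + 5.244 = 7.174%, i.e. 7.17% to 2 d.p.

7.17%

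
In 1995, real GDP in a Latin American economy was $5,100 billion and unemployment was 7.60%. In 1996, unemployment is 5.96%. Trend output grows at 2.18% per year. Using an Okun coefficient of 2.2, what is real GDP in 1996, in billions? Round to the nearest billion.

Δu = 5.96 - 7.6 = -1.64 points.
Okun's law (growth form): g_Y = g_Y* - β × Δu = 2.18 - 2.2 × (-1.64) = 2.18 + 3.608 = 5.788%.
Real GDP in the next year = 5100 × (1 + 5.788/100) = 5100 × 1.05788 ≈ 5395 billion.

$5,395 billion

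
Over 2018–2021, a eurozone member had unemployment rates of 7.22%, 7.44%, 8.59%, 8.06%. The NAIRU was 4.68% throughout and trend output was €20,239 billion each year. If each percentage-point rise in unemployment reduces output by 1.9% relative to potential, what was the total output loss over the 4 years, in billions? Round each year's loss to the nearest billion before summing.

Year 2018: gap = -1.9 × (7.22 - 4.68) = -4.826%, loss ≈ 20239 × 4.826/100 ≈ 977.
Year 2019: gap = -1.9 × (7.44 - 4.68) = -5.244%, loss ≈ 20239 × 5.244/100 ≈ 1061.
Year 2020: gap = -1.9 × (8.59 - 4.68) = -7.429%, loss ≈ 20239 × 7.429/100 ≈ 1504.
Year 2021: gap = -1.9 × (8.06 - 4.68) = -6.422%, loss ≈ 20239 × 6.422/100 ≈ 1300.
Total lost output = 977 + 1061 + 1504 + 1300 = 4842 billion.

€4,842 billion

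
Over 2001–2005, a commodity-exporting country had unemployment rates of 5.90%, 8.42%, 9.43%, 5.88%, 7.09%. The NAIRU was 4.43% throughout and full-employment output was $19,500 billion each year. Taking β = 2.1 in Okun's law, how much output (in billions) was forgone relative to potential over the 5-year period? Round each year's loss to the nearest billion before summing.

Year 2001: gap = -2.1 × (5.9 - 4.43) = -3.087%, loss ≈ 19500 × 3.087/100 ≈ 602.
Year 2002: gap = -2.1 × (8.42 - 4.43) = -8.379%, loss ≈ 19500 × 8.379/100 ≈ 1634.
Year 2003: gap = -2.1 × (9.43 - 4.43) = -10.5%, loss ≈ 19500 × 10.5/100 ≈ 2048.
Year 2004: gap = -2.1 × (5.88 - 4.43) = -3.045%, loss ≈ 19500 × 3.045/100 ≈ 594.
Year 2005: gap = -2.1 × (7.09 - 4.43) = -5.586%, loss ≈ 19500 × 5.586/100 ≈ 1089.
Total lost output = 602 + 1634 + 2048 + 594 + 1089 = 5967 billion.

$5,967 billion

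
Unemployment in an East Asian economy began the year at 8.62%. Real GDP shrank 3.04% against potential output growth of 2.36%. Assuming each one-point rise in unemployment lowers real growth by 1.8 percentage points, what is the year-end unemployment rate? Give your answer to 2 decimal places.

11.62%

Growth-rate Okun's law: g_Y = g_Y* - β × Δu, so Δu = (g_Y* - g_Y)/β.
Δu = (2.36 + 3.04)/1.8 = 5.4/1.8 = 3.00 percentage points.
Year-end unemployment = 8.62 + 3 = 11.62%.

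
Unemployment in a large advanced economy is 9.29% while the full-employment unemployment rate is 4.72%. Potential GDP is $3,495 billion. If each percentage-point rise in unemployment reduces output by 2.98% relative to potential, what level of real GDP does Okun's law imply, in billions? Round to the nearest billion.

Unemployment gap = 9.29 - 4.72 = 4.57 points, so the output gap is -2.98 × 4.57 = -13.6186%.
Actual GDP = 3495 × (1 - 13.6186/100) = 3495 × 0.863814 ≈ 3019 billion.

$3,019 billion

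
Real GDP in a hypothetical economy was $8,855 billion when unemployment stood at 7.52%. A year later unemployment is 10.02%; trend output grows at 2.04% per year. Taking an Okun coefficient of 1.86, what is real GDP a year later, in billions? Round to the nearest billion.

Δu = 10.02 - 7.52 = 2.5 points.
Okun's law (growth form): g_Y = g_Y* - β × Δu = 2.04 - 1.86 × (2.50) = 2.04 - 4.65 = -2.61%.
Real GDP in the next year = 8855 × (1 - 2.61/100) = 8855 × 0.9739 ≈ 8624 billion.

$8,624 billion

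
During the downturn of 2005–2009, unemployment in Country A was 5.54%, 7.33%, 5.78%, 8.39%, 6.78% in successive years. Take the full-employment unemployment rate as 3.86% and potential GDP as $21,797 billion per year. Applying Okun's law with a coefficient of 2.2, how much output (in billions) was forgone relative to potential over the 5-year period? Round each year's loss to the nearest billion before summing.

Year 2005: gap = -2.2 × (5.54 - 3.86) = -3.696%, loss ≈ 21797 × 3.696/100 ≈ 806.
Year 2006: gap = -2.2 × (7.33 - 3.86) = -7.634%, loss ≈ 21797 × 7.634/100 ≈ 1664.
Year 2007: gap = -2.2 × (5.78 - 3.86) = -4.224%, loss ≈ 21797 × 4.224/100 ≈ 921.
Year 2008: gap = -2.2 × (8.39 - 3.86) = -9.966%, loss ≈ 21797 × 9.966/100 ≈ 2172.
Year 2009: gap = -2.2 × (6.78 - 3.86) = -6.424%, loss ≈ 21797 × 6.424/100 ≈ 1400.
Total lost output = 806 + 1664 + 921 + 2172 + 1400 = 6963 billion.

$6,963 billion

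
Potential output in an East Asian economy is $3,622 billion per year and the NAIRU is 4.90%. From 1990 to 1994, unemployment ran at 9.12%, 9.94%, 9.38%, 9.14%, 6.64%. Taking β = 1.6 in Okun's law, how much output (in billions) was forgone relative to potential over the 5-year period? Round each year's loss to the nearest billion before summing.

Year 1990: gap = -1.6 × (9.12 - 4.9) = -6.752%, loss ≈ 3622 × 6.752/100 ≈ 245.
Year 1991: gap = -1.6 × (9.94 - 4.9) = -8.064%, loss ≈ 3622 × 8.064/100 ≈ 292.
Year 1992: gap = -1.6 × (9.38 - 4.9) = -7.168%, loss ≈ 3622 × 7.168/100 ≈ 260.
Year 1993: gap = -1.6 × (9.14 - 4.9) = -6.784%, loss ≈ 3622 × 6.784/100 ≈ 246.
Year 1994: gap = -1.6 × (6.64 - 4.9) = -2.784%, loss ≈ 3622 × 2.784/100 ≈ 101.
Total lost output = 245 + 292 + 260 + 246 + 101 = 1144 billion.

$1,144 billion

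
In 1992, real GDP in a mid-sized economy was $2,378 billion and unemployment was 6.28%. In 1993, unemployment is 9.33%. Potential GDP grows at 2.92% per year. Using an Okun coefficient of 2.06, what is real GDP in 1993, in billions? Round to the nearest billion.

$2,298 billion

Δu = 9.33 - 6.28 = 3.05 points.
Okun's law (growth form): g_Y = g_Y* - β × Δu = 2.92 - 2.06 × (3.05) = 2.92 - 6.283 = -3.363%.
Real GDP in the next year = 2378 × (1 - 3.363/100) = 2378 × 0.96637 ≈ 2298 billion.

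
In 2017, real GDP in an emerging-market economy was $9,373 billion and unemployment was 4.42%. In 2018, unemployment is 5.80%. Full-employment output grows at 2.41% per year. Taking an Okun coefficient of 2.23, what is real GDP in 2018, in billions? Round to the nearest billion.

Δu = 5.8 - 4.42 = 1.38 points.
Okun's law (growth form): g_Y = g_Y* - β × Δu = 2.41 - 2.23 × (1.38) = 2.41 - 3.0774 = -0.6674%.
Real GDP in the next year = 9373 × (1 - 0.6674/100) = 9373 × 0.993326 ≈ 9310 billion.

$9,310 billion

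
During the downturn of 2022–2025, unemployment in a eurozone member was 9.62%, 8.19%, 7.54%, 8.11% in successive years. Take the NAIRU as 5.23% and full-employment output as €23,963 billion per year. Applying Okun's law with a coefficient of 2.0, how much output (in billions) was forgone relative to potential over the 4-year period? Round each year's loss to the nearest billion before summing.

€6,010 billion

Year 2022: gap = -2.0 × (9.62 - 5.23) = -8.78%, loss ≈ 23963 × 8.78/100 ≈ 2104.
Year 2023: gap = -2.0 × (8.19 - 5.23) = -5.92%, loss ≈ 23963 × 5.92/100 ≈ 1419.
Year 2024: gap = -2.0 × (7.54 - 5.23) = -4.62%, loss ≈ 23963 × 4.62/100 ≈ 1107.
Year 2025: gap = -2.0 × (8.11 - 5.23) = -5.76%, loss ≈ 23963 × 5.76/100 ≈ 1380.
Total lost output = 2104 + 1419 + 1107 + 1380 = 6010 billion.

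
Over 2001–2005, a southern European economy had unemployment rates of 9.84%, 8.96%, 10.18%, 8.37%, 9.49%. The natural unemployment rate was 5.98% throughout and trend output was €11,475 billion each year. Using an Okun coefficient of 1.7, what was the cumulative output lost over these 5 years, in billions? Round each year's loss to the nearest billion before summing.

Year 2001: gap = -1.7 × (9.84 - 5.98) = -6.562%, loss ≈ 11475 × 6.562/100 ≈ 753.
Year 2002: gap = -1.7 × (8.96 - 5.98) = -5.066%, loss ≈ 11475 × 5.066/100 ≈ 581.
Year 2003: gap = -1.7 × (10.18 - 5.98) = -7.14%, loss ≈ 11475 × 7.14/100 ≈ 819.
Year 2004: gap = -1.7 × (8.37 - 5.98) = -4.063%, loss ≈ 11475 × 4.063/100 ≈ 466.
Year 2005: gap = -1.7 × (9.49 - 5.98) = -5.967%, loss ≈ 11475 × 5.967/100 ≈ 685.
Total lost output = 753 + 581 + 819 + 466 + 685 = 3304 billion.

€3,304 billion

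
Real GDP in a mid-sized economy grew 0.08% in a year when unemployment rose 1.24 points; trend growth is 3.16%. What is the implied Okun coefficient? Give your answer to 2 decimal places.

β ≈ 2.48

Growth form: g_Y = g_Y* - β × Δu, so β = (g_Y* - g_Y)/Δu.
β = (3.16 - 0.08)/1.24 = 3.08/1.24 = 2.48.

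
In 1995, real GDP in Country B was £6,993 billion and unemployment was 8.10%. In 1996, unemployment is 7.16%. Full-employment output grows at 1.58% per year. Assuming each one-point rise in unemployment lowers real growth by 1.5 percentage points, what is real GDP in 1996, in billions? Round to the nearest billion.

£7,202 billion

Δu = 7.16 - 8.1 = -0.94 points.
Okun's law (growth form): g_Y = g_Y* - β × Δu = 1.58 - 1.5 × (-0.94) = 1.58 + 1.41 = 2.99%.
Real GDP in the next year = 6993 × (1 + 2.99/100) = 6993 × 1.0299 ≈ 7202 billion.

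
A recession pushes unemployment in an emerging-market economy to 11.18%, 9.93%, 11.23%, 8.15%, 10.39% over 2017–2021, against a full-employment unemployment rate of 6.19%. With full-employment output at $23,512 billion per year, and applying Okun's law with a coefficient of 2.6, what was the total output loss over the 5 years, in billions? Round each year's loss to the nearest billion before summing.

$12,183 billion

Year 2017: gap = -2.6 × (11.18 - 6.19) = -12.974%, loss ≈ 23512 × 12.974/100 ≈ 3050.
Year 2018: gap = -2.6 × (9.93 - 6.19) = -9.724%, loss ≈ 23512 × 9.724/100 ≈ 2286.
Year 2019: gap = -2.6 × (11.23 - 6.19) = -13.104%, loss ≈ 23512 × 13.104/100 ≈ 3081.
Year 2020: gap = -2.6 × (8.15 - 6.19) = -5.096%, loss ≈ 23512 × 5.096/100 ≈ 1198.
Year 2021: gap = -2.6 × (10.39 - 6.19) = -10.92%, loss ≈ 23512 × 10.92/100 ≈ 2568.
Total lost output = 3050 + 2286 + 3081 + 1198 + 2568 = 12183 billion.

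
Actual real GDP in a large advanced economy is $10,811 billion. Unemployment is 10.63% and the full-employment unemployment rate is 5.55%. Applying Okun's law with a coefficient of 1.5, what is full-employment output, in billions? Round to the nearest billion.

$11,703 billion

Unemployment gap = 10.63 - 5.55 = 5.08 points, so output gap = -1.5 × 5.08 = -7.62%.
Since Y = Y* × (1 + gap/100), Y* = 10811/0.9238 ≈ 11703 billion.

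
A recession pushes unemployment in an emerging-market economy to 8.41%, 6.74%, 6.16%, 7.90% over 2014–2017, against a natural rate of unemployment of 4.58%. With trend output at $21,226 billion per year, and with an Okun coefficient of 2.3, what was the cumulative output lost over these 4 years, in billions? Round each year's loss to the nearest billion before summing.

Year 2014: gap = -2.3 × (8.41 - 4.58) = -8.809%, loss ≈ 21226 × 8.809/100 ≈ 1870.
Year 2015: gap = -2.3 × (6.74 - 4.58) = -4.968%, loss ≈ 21226 × 4.968/100 ≈ 1055.
Year 2016: gap = -2.3 × (6.16 - 4.58) = -3.634%, loss ≈ 21226 × 3.634/100 ≈ 771.
Year 2017: gap = -2.3 × (7.9 - 4.58) = -7.636%, loss ≈ 21226 × 7.636/100 ≈ 1621.
Total lost output = 1870 + 1055 + 771 + 1621 = 5317 billion.

$5,317 billion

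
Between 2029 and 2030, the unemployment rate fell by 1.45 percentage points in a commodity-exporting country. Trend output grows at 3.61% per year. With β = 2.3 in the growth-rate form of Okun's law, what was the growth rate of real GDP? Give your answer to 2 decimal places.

6.95%

Growth-rate Okun's law: g_Y = g_Y* - β × Δu.
g_Y = 3.61 - 2.3 × (-1.45) = 3.61 + 3.335 = 6.945%, i.e. 6.95% to 2 d.p.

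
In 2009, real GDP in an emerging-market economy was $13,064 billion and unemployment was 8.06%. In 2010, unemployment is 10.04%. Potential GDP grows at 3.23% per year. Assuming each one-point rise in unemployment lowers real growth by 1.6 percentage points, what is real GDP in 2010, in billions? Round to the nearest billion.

Δu = 10.04 - 8.06 = 1.98 points.
Okun's law (growth form): g_Y = g_Y* - β × Δu = 3.23 - 1.6 × (1.98) = 3.23 - 3.168 = 0.062%.
Real GDP in the next year = 13064 × (1 + 0.062/100) = 13064 × 1.00062 ≈ 13072 billion.

$13,072 billion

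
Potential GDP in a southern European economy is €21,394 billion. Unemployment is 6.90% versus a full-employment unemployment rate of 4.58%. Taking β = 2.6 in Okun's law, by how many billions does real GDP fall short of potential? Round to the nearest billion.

Output gap = -2.6 × (6.9 - 4.58) = -2.6 × 2.32 = -6.032%.
Actual GDP ≈ 21394 × 0.93968 ≈ 20104 billion, so the shortfall is 21394 - 20104 = 1290 billion.

€1,290 billion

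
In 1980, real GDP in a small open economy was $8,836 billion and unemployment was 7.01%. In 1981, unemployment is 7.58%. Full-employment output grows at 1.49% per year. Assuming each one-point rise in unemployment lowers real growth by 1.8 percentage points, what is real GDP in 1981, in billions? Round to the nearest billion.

Δu = 7.58 - 7.01 = 0.57 points.
Okun's law (growth form): g_Y = g_Y* - β × Δu = 1.49 - 1.8 × (0.57) = 1.49 - 1.026 = 0.464%.
Real GDP in the next year = 8836 × (1 + 0.464/100) = 8836 × 1.00464 ≈ 8877 billion.

$8,877 billion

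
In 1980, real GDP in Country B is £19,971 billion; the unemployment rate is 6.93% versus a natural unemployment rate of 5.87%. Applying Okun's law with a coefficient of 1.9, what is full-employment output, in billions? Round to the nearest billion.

Unemployment gap = 6.93 - 5.87 = 1.06 points, so output gap = -1.9 × 1.06 = -2.014%.
Since Y = Y* × (1 + gap/100), Y* = 19971/0.97986 ≈ 20381 billion.

£20,381 billion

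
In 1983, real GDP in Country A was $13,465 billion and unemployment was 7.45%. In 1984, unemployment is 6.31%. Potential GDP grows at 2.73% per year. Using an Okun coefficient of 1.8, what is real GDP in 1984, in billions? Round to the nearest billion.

Δu = 6.31 - 7.45 = -1.14 points.
Okun's law (growth form): g_Y = g_Y* - β × Δu = 2.73 - 1.8 × (-1.14) = 2.73 + 2.052 = 4.782%.
Real GDP in the next year = 13465 × (1 + 4.782/100) = 13465 × 1.04782 ≈ 14109 billion.

$14,109 billion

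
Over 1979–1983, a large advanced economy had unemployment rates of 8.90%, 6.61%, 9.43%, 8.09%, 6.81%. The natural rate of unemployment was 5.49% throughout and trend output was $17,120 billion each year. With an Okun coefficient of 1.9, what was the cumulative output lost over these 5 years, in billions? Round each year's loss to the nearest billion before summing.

$4,030 billion

Year 1979: gap = -1.9 × (8.9 - 5.49) = -6.479%, loss ≈ 17120 × 6.479/100 ≈ 1109.
Year 1980: gap = -1.9 × (6.61 - 5.49) = -2.128%, loss ≈ 17120 × 2.128/100 ≈ 364.
Year 1981: gap = -1.9 × (9.43 - 5.49) = -7.486%, loss ≈ 17120 × 7.486/100 ≈ 1282.
Year 1982: gap = -1.9 × (8.09 - 5.49) = -4.94%, loss ≈ 17120 × 4.94/100 ≈ 846.
Year 1983: gap = -1.9 × (6.81 - 5.49) = -2.508%, loss ≈ 17120 × 2.508/100 ≈ 429.
Total lost output = 1109 + 364 + 1282 + 846 + 429 = 4030 billion.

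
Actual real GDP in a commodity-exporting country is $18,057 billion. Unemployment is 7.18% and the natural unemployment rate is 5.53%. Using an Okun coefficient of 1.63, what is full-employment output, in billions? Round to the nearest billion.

$18,556 billion

Unemployment gap = 7.18 - 5.53 = 1.65 points, so output gap = -1.63 × 1.65 = -2.6895%.
Since Y = Y* × (1 + gap/100), Y* = 18057/0.973105 ≈ 18556 billion.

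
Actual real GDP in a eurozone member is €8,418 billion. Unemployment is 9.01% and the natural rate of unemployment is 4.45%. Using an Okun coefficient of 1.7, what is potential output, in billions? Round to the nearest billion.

Unemployment gap = 9.01 - 4.45 = 4.56 points, so output gap = -1.7 × 4.56 = -7.752%.
Since Y = Y* × (1 + gap/100), Y* = 8418/0.92248 ≈ 9125 billion.

€9,125 billion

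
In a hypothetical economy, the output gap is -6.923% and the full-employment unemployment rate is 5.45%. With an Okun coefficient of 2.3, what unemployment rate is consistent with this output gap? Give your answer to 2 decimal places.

8.46%

From Okun's law, u - u* = -(output gap)/β = -(-6.923)/2.3 = 3.01 points.
So u = 5.45 + 3.01 = 8.46%.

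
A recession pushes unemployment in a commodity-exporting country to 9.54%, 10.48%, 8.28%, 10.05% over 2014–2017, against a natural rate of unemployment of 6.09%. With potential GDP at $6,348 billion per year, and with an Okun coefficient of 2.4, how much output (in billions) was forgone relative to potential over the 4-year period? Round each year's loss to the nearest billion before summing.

Year 2014: gap = -2.4 × (9.54 - 6.09) = -8.28%, loss ≈ 6348 × 8.28/100 ≈ 526.
Year 2015: gap = -2.4 × (10.48 - 6.09) = -10.536%, loss ≈ 6348 × 10.536/100 ≈ 669.
Year 2016: gap = -2.4 × (8.28 - 6.09) = -5.256%, loss ≈ 6348 × 5.256/100 ≈ 334.
Year 2017: gap = -2.4 × (10.05 - 6.09) = -9.504%, loss ≈ 6348 × 9.504/100 ≈ 603.
Total lost output = 526 + 669 + 334 + 603 = 2132 billion.

$2,132 billion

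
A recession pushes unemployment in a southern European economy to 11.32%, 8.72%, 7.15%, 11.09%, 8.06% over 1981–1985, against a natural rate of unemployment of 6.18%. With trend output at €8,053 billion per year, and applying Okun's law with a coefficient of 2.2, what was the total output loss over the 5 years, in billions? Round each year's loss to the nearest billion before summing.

€2,736 billion

Year 1981: gap = -2.2 × (11.32 - 6.18) = -11.308%, loss ≈ 8053 × 11.308/100 ≈ 911.
Year 1982: gap = -2.2 × (8.72 - 6.18) = -5.588%, loss ≈ 8053 × 5.588/100 ≈ 450.
Year 1983: gap = -2.2 × (7.15 - 6.18) = -2.134%, loss ≈ 8053 × 2.134/100 ≈ 172.
Year 1984: gap = -2.2 × (11.09 - 6.18) = -10.802%, loss ≈ 8053 × 10.802/100 ≈ 870.
Year 1985: gap = -2.2 × (8.06 - 6.18) = -4.136%, loss ≈ 8053 × 4.136/100 ≈ 333.
Total lost output = 911 + 450 + 172 + 870 + 333 = 2736 billion.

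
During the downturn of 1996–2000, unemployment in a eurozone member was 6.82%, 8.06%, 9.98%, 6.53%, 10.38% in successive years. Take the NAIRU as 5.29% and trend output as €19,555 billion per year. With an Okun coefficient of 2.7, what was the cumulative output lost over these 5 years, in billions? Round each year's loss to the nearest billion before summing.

Year 1996: gap = -2.7 × (6.82 - 5.29) = -4.131%, loss ≈ 19555 × 4.131/100 ≈ 808.
Year 1997: gap = -2.7 × (8.06 - 5.29) = -7.479%, loss ≈ 19555 × 7.479/100 ≈ 1463.
Year 1998: gap = -2.7 × (9.98 - 5.29) = -12.663%, loss ≈ 19555 × 12.663/100 ≈ 2476.
Year 1999: gap = -2.7 × (6.53 - 5.29) = -3.348%, loss ≈ 19555 × 3.348/100 ≈ 655.
Year 2000: gap = -2.7 × (10.38 - 5.29) = -13.743%, loss ≈ 19555 × 13.743/100 ≈ 2687.
Total lost output = 808 + 1463 + 2476 + 655 + 2687 = 8089 billion.

€8,089 billion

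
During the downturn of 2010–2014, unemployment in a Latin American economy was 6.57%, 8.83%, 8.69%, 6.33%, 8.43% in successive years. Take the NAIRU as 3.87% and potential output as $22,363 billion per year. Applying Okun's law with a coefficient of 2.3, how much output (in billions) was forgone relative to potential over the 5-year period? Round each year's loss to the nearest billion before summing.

$10,029 billion

Year 2010: gap = -2.3 × (6.57 - 3.87) = -6.21%, loss ≈ 22363 × 6.21/100 ≈ 1389.
Year 2011: gap = -2.3 × (8.83 - 3.87) = -11.408%, loss ≈ 22363 × 11.408/100 ≈ 2551.
Year 2012: gap = -2.3 × (8.69 - 3.87) = -11.086%, loss ≈ 22363 × 11.086/100 ≈ 2479.
Year 2013: gap = -2.3 × (6.33 - 3.87) = -5.658%, loss ≈ 22363 × 5.658/100 ≈ 1265.
Year 2014: gap = -2.3 × (8.43 - 3.87) = -10.488%, loss ≈ 22363 × 10.488/100 ≈ 2345.
Total lost output = 1389 + 2551 + 2479 + 1265 + 2345 = 10029 billion.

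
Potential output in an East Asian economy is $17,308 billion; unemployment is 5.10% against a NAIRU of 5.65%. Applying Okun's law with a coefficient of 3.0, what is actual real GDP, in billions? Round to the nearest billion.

$17,594 billion

Unemployment gap = 5.1 - 5.65 = -0.55 points, so the output gap is -3 × (-0.55) = 1.65%.
Actual GDP = 17308 × (1 + 1.65/100) = 17308 × 1.0165 ≈ 17594 billion.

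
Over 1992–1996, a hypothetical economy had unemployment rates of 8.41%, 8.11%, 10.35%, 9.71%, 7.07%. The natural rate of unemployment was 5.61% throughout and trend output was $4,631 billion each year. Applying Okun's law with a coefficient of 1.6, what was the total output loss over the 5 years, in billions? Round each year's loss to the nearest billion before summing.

$1,155 billion

Year 1992: gap = -1.6 × (8.41 - 5.61) = -4.48%, loss ≈ 4631 × 4.48/100 ≈ 207.
Year 1993: gap = -1.6 × (8.11 - 5.61) = -4%, loss ≈ 4631 × 4/100 ≈ 185.
Year 1994: gap = -1.6 × (10.35 - 5.61) = -7.584%, loss ≈ 4631 × 7.584/100 ≈ 351.
Year 1995: gap = -1.6 × (9.71 - 5.61) = -6.56%, loss ≈ 4631 × 6.56/100 ≈ 304.
Year 1996: gap = -1.6 × (7.07 - 5.61) = -2.336%, loss ≈ 4631 × 2.336/100 ≈ 108.
Total lost output = 207 + 185 + 351 + 304 + 108 = 1155 billion.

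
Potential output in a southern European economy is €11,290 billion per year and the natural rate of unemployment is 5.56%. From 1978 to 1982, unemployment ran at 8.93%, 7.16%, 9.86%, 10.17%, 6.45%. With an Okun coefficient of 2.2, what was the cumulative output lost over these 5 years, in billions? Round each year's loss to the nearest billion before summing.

€3,668 billion

Year 1978: gap = -2.2 × (8.93 - 5.56) = -7.414%, loss ≈ 11290 × 7.414/100 ≈ 837.
Year 1979: gap = -2.2 × (7.16 - 5.56) = -3.52%, loss ≈ 11290 × 3.52/100 ≈ 397.
Year 1980: gap = -2.2 × (9.86 - 5.56) = -9.46%, loss ≈ 11290 × 9.46/100 ≈ 1068.
Year 1981: gap = -2.2 × (10.17 - 5.56) = -10.142%, loss ≈ 11290 × 10.142/100 ≈ 1145.
Year 1982: gap = -2.2 × (6.45 - 5.56) = -1.958%, loss ≈ 11290 × 1.958/100 ≈ 221.
Total lost output = 837 + 397 + 1068 + 1145 + 221 = 3668 billion.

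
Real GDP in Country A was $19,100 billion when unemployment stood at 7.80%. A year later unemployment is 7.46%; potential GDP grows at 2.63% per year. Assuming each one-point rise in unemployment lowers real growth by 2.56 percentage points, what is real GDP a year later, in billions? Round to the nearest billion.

$19,769 billion

Δu = 7.46 - 7.8 = -0.34 points.
Okun's law (growth form): g_Y = g_Y* - β × Δu = 2.63 - 2.56 × (-0.34) = 2.63 + 0.8704 = 3.5004%.
Real GDP in the next year = 19100 × (1 + 3.5004/100) = 19100 × 1.035004 ≈ 19769 billion.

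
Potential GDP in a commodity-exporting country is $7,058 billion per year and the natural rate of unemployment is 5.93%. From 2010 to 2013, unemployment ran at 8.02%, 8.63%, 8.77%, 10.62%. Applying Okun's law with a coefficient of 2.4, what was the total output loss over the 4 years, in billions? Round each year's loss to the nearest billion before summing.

Year 2010: gap = -2.4 × (8.02 - 5.93) = -5.016%, loss ≈ 7058 × 5.016/100 ≈ 354.
Year 2011: gap = -2.4 × (8.63 - 5.93) = -6.48%, loss ≈ 7058 × 6.48/100 ≈ 457.
Year 2012: gap = -2.4 × (8.77 - 5.93) = -6.816%, loss ≈ 7058 × 6.816/100 ≈ 481.
Year 2013: gap = -2.4 × (10.62 - 5.93) = -11.256%, loss ≈ 7058 × 11.256/100 ≈ 794.
Total lost output = 354 + 457 + 481 + 794 = 2086 billion.

$2,086 billion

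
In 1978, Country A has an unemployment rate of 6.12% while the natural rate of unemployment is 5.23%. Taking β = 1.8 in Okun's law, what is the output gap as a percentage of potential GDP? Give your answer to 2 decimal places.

The unemployment gap is 6.12 - 5.23 = 0.89 percentage points.
Okun's law gives an output gap of -1.8 × 0.89 = -1.602%, i.e. 1.60% below potential.

-1.60%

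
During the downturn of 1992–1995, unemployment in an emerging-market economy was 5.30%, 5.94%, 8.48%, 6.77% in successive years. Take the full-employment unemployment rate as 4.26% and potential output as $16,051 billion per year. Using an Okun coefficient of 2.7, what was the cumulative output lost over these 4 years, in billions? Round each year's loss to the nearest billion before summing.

Year 1992: gap = -2.7 × (5.3 - 4.26) = -2.808%, loss ≈ 16051 × 2.808/100 ≈ 451.
Year 1993: gap = -2.7 × (5.94 - 4.26) = -4.536%, loss ≈ 16051 × 4.536/100 ≈ 728.
Year 1994: gap = -2.7 × (8.48 - 4.26) = -11.394%, loss ≈ 16051 × 11.394/100 ≈ 1829.
Year 1995: gap = -2.7 × (6.77 - 4.26) = -6.777%, loss ≈ 16051 × 6.777/100 ≈ 1088.
Total lost output = 451 + 728 + 1829 + 1088 = 4096 billion.

$4,096 billion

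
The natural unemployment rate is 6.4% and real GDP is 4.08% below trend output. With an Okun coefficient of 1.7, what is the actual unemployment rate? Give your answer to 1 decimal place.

From Okun's law, u - u* = -(output gap)/β = -(-4.08)/1.7 = 2.4 points.
So u = 6.4 + 2.4 = 8.8%.

8.8%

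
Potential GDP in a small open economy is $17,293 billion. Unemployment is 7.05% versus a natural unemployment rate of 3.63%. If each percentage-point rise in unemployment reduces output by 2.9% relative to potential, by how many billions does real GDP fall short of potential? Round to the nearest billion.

$1,715 billion

Output gap = -2.9 × (7.05 - 3.63) = -2.9 × 3.42 = -9.918%.
Actual GDP ≈ 17293 × 0.90082 ≈ 15578 billion, so the shortfall is 17293 - 15578 = 1715 billion.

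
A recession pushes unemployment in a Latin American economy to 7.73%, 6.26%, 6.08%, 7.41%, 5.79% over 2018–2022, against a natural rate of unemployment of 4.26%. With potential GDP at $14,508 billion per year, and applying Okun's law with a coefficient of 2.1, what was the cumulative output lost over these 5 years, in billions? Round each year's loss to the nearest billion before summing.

$3,646 billion

Year 2018: gap = -2.1 × (7.73 - 4.26) = -7.287%, loss ≈ 14508 × 7.287/100 ≈ 1057.
Year 2019: gap = -2.1 × (6.26 - 4.26) = -4.2%, loss ≈ 14508 × 4.2/100 ≈ 609.
Year 2020: gap = -2.1 × (6.08 - 4.26) = -3.822%, loss ≈ 14508 × 3.822/100 ≈ 554.
Year 2021: gap = -2.1 × (7.41 - 4.26) = -6.615%, loss ≈ 14508 × 6.615/100 ≈ 960.
Year 2022: gap = -2.1 × (5.79 - 4.26) = -3.213%, loss ≈ 14508 × 3.213/100 ≈ 466.
Total lost output = 1057 + 609 + 554 + 960 + 466 = 3646 billion.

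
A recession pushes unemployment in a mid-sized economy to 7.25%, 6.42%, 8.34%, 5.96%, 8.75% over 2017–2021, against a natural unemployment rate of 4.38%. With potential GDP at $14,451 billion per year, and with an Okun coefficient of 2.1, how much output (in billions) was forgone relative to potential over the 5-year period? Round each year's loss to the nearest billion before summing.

$4,497 billion

Year 2017: gap = -2.1 × (7.25 - 4.38) = -6.027%, loss ≈ 14451 × 6.027/100 ≈ 871.
Year 2018: gap = -2.1 × (6.42 - 4.38) = -4.284%, loss ≈ 14451 × 4.284/100 ≈ 619.
Year 2019: gap = -2.1 × (8.34 - 4.38) = -8.316%, loss ≈ 14451 × 8.316/100 ≈ 1202.
Year 2020: gap = -2.1 × (5.96 - 4.38) = -3.318%, loss ≈ 14451 × 3.318/100 ≈ 479.
Year 2021: gap = -2.1 × (8.75 - 4.38) = -9.177%, loss ≈ 14451 × 9.177/100 ≈ 1326.
Total lost output = 871 + 619 + 1202 + 479 + 1326 = 4497 billion.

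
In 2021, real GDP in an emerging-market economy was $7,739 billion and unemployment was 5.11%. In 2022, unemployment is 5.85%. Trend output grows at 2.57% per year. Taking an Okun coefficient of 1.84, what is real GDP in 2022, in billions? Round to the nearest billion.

$7,833 billion

Δu = 5.85 - 5.11 = 0.74 points.
Okun's law (growth form): g_Y = g_Y* - β × Δu = 2.57 - 1.84 × (0.74) = 2.57 - 1.3616 = 1.2084%.
Real GDP in the next year = 7739 × (1 + 1.2084/100) = 7739 × 1.012084 ≈ 7833 billion.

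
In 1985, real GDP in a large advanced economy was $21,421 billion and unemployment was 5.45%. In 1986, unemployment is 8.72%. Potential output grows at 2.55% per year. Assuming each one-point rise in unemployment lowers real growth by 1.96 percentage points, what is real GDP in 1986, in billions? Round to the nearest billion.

Δu = 8.72 - 5.45 = 3.27 points.
Okun's law (growth form): g_Y = g_Y* - β × Δu = 2.55 - 1.96 × (3.27) = 2.55 - 6.4092 = -3.8592%.
Real GDP in the next year = 21421 × (1 - 3.8592/100) = 21421 × 0.961408 ≈ 20594 billion.

$20,594 billion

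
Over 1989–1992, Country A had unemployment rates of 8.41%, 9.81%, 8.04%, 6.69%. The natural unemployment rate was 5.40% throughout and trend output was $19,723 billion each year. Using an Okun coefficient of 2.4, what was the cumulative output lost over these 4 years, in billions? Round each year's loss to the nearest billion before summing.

Year 1989: gap = -2.4 × (8.41 - 5.4) = -7.224%, loss ≈ 19723 × 7.224/100 ≈ 1425.
Year 1990: gap = -2.4 × (9.81 - 5.4) = -10.584%, loss ≈ 19723 × 10.584/100 ≈ 2087.
Year 1991: gap = -2.4 × (8.04 - 5.4) = -6.336%, loss ≈ 19723 × 6.336/100 ≈ 1250.
Year 1992: gap = -2.4 × (6.69 - 5.4) = -3.096%, loss ≈ 19723 × 3.096/100 ≈ 611.
Total lost output = 1425 + 2087 + 1250 + 611 = 5373 billion.

$5,373 billion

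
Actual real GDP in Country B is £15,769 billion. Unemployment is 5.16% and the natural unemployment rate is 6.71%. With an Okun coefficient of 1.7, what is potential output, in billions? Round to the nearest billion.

£15,364 billion

Unemployment gap = 5.16 - 6.71 = -1.55 points, so output gap = -1.7 × (-1.55) = 2.635%.
Since Y = Y* × (1 + gap/100), Y* = 15769/1.02635 ≈ 15364 billion.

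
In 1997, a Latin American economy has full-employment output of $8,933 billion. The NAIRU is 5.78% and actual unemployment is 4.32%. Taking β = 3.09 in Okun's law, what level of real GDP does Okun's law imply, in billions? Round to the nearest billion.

Unemployment gap = 4.32 - 5.78 = -1.46 points, so the output gap is -3.09 × (-1.46) = 4.5114%.
Actual GDP = 8933 × (1 + 4.5114/100) = 8933 × 1.045114 ≈ 9336 billion.

$9,336 billion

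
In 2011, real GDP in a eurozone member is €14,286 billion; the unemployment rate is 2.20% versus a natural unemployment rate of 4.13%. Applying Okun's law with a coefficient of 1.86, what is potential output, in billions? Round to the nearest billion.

€13,791 billion

Unemployment gap = 2.2 - 4.13 = -1.93 points, so output gap = -1.86 × (-1.93) = 3.5898%.
Since Y = Y* × (1 + gap/100), Y* = 14286/1.035898 ≈ 13791 billion.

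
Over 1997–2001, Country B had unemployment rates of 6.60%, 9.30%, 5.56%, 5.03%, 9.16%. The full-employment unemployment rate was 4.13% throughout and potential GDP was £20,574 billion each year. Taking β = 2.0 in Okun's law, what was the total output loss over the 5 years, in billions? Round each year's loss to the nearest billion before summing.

Year 1997: gap = -2.0 × (6.6 - 4.13) = -4.94%, loss ≈ 20574 × 4.94/100 ≈ 1016.
Year 1998: gap = -2.0 × (9.3 - 4.13) = -10.34%, loss ≈ 20574 × 10.34/100 ≈ 2127.
Year 1999: gap = -2.0 × (5.56 - 4.13) = -2.86%, loss ≈ 20574 × 2.86/100 ≈ 588.
Year 2000: gap = -2.0 × (5.03 - 4.13) = -1.8%, loss ≈ 20574 × 1.8/100 ≈ 370.
Year 2001: gap = -2.0 × (9.16 - 4.13) = -10.06%, loss ≈ 20574 × 10.06/100 ≈ 2070.
Total lost output = 1016 + 2127 + 588 + 370 + 2070 = 6171 billion.

£6,171 billion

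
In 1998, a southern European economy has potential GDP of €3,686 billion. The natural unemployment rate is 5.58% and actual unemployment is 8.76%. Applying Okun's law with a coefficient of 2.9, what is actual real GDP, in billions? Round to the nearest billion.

Unemployment gap = 8.76 - 5.58 = 3.18 points, so the output gap is -2.9 × 3.18 = -9.222%.
Actual GDP = 3686 × (1 - 9.222/100) = 3686 × 0.90778 ≈ 3346 billion.

€3,346 billion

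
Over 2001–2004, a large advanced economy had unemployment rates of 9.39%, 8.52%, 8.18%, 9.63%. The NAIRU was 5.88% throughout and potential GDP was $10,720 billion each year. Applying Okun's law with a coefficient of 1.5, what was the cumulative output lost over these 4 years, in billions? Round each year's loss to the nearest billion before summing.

$1,962 billion

Year 2001: gap = -1.5 × (9.39 - 5.88) = -5.265%, loss ≈ 10720 × 5.265/100 ≈ 564.
Year 2002: gap = -1.5 × (8.52 - 5.88) = -3.96%, loss ≈ 10720 × 3.96/100 ≈ 425.
Year 2003: gap = -1.5 × (8.18 - 5.88) = -3.45%, loss ≈ 10720 × 3.45/100 ≈ 370.
Year 2004: gap = -1.5 × (9.63 - 5.88) = -5.625%, loss ≈ 10720 × 5.625/100 ≈ 603.
Total lost output = 564 + 425 + 370 + 603 = 1962 billion.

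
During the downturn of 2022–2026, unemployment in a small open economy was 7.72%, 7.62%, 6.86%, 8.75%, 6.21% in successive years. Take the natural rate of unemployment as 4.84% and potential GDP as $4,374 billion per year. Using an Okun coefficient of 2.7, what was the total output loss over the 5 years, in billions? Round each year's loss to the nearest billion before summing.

Year 2022: gap = -2.7 × (7.72 - 4.84) = -7.776%, loss ≈ 4374 × 7.776/100 ≈ 340.
Year 2023: gap = -2.7 × (7.62 - 4.84) = -7.506%, loss ≈ 4374 × 7.506/100 ≈ 328.
Year 2024: gap = -2.7 × (6.86 - 4.84) = -5.454%, loss ≈ 4374 × 5.454/100 ≈ 239.
Year 2025: gap = -2.7 × (8.75 - 4.84) = -10.557%, loss ≈ 4374 × 10.557/100 ≈ 462.
Year 2026: gap = -2.7 × (6.21 - 4.84) = -3.699%, loss ≈ 4374 × 3.699/100 ≈ 162.
Total lost output = 340 + 328 + 239 + 462 + 162 = 1531 billion.

$1,531 billion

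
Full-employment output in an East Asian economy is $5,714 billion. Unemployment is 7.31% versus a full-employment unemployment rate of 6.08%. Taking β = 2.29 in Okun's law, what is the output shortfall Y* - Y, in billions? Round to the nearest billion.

Output gap = -2.29 × (7.31 - 6.08) = -2.29 × 1.23 = -2.8167%.
Actual GDP ≈ 5714 × 0.971833 ≈ 5553 billion, so the shortfall is 5714 - 5553 = 161 billion.

$161 billion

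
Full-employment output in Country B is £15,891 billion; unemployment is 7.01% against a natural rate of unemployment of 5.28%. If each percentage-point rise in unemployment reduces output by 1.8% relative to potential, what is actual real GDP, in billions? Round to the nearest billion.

Unemployment gap = 7.01 - 5.28 = 1.73 points, so the output gap is -1.8 × 1.73 = -3.114%.
Actual GDP = 15891 × (1 - 3.114/100) = 15891 × 0.96886 ≈ 15396 billion.

£15,396 billion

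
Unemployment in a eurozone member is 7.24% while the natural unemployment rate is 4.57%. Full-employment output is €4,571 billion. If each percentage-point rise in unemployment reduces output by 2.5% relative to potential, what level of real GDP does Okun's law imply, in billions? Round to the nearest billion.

€4,266 billion

Unemployment gap = 7.24 - 4.57 = 2.67 points, so the output gap is -2.5 × 2.67 = -6.675%.
Actual GDP = 4571 × (1 - 6.675/100) = 4571 × 0.93325 ≈ 4266 billion.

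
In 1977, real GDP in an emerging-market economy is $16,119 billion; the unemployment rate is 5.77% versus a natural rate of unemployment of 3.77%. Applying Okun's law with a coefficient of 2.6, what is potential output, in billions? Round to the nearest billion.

$17,003 billion

Unemployment gap = 5.77 - 3.77 = 2 points, so output gap = -2.6 × 2 = -5.2%.
Since Y = Y* × (1 + gap/100), Y* = 16119/0.948 ≈ 17003 billion.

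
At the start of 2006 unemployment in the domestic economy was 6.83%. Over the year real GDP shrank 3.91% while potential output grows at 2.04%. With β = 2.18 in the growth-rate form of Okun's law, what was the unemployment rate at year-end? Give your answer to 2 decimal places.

9.56%

Growth-rate Okun's law: g_Y = g_Y* - β × Δu, so Δu = (g_Y* - g_Y)/β.
Δu = (2.04 + 3.91)/2.18 = 5.95/2.18 = 2.73 percentage points.
Year-end unemployment = 6.83 + 2.73 = 9.56%.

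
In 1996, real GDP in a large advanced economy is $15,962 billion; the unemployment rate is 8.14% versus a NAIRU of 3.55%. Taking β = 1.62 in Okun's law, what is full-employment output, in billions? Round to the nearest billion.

Unemployment gap = 8.14 - 3.55 = 4.59 points, so output gap = -1.62 × 4.59 = -7.4358%.
Since Y = Y* × (1 + gap/100), Y* = 15962/0.925642 ≈ 17244 billion.

$17,244 billion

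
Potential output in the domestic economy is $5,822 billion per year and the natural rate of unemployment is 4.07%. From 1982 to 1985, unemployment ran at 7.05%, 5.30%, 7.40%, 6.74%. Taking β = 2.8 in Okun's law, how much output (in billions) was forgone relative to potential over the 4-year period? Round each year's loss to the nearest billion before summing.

$1,665 billion

Year 1982: gap = -2.8 × (7.05 - 4.07) = -8.344%, loss ≈ 5822 × 8.344/100 ≈ 486.
Year 1983: gap = -2.8 × (5.3 - 4.07) = -3.444%, loss ≈ 5822 × 3.444/100 ≈ 201.
Year 1984: gap = -2.8 × (7.4 - 4.07) = -9.324%, loss ≈ 5822 × 9.324/100 ≈ 543.
Year 1985: gap = -2.8 × (6.74 - 4.07) = -7.476%, loss ≈ 5822 × 7.476/100 ≈ 435.
Total lost output = 486 + 201 + 543 + 435 = 1665 billion.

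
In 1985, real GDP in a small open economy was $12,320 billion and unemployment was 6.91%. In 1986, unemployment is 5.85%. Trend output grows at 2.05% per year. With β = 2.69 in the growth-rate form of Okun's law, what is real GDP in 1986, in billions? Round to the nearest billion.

Δu = 5.85 - 6.91 = -1.06 points.
Okun's law (growth form): g_Y = g_Y* - β × Δu = 2.05 - 2.69 × (-1.06) = 2.05 + 2.8514 = 4.9014%.
Real GDP in the next year = 12320 × (1 + 4.9014/100) = 12320 × 1.049014 ≈ 12924 billion.

$12,924 billion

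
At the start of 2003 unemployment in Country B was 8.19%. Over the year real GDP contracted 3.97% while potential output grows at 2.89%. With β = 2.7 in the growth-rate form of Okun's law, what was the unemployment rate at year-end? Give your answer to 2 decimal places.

10.73%

Growth-rate Okun's law: g_Y = g_Y* - β × Δu, so Δu = (g_Y* - g_Y)/β.
Δu = (2.89 + 3.97)/2.7 = 6.86/2.7 = 2.54 percentage points.
Year-end unemployment = 8.19 + 2.54 = 10.73%.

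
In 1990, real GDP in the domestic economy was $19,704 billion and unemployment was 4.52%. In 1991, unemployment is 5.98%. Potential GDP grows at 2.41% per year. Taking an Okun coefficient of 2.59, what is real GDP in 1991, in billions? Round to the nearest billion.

$19,434 billion

Δu = 5.98 - 4.52 = 1.46 points.
Okun's law (growth form): g_Y = g_Y* - β × Δu = 2.41 - 2.59 × (1.46) = 2.41 - 3.7814 = -1.3714%.
Real GDP in the next year = 19704 × (1 - 1.3714/100) = 19704 × 0.986286 ≈ 19434 billion.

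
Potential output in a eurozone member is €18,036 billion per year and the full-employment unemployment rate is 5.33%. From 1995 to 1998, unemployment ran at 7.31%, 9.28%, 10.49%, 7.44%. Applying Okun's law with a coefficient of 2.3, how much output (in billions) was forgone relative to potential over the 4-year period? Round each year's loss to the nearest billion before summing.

Year 1995: gap = -2.3 × (7.31 - 5.33) = -4.554%, loss ≈ 18036 × 4.554/100 ≈ 821.
Year 1996: gap = -2.3 × (9.28 - 5.33) = -9.085%, loss ≈ 18036 × 9.085/100 ≈ 1639.
Year 1997: gap = -2.3 × (10.49 - 5.33) = -11.868%, loss ≈ 18036 × 11.868/100 ≈ 2141.
Year 1998: gap = -2.3 × (7.44 - 5.33) = -4.853%, loss ≈ 18036 × 4.853/100 ≈ 875.
Total lost output = 821 + 1639 + 2141 + 875 = 5476 billion.

€5,476 billion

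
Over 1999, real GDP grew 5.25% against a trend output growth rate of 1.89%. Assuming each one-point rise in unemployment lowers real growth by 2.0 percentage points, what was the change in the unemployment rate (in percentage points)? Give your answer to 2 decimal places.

Growth-rate Okun's law: g_Y = g_Y* - β × Δu, so Δu = (g_Y* - g_Y)/β.
Δu = (1.89 - 5.25)/2.0 = -3.36/2.0 = -1.68 percentage points.

-1.68 percentage points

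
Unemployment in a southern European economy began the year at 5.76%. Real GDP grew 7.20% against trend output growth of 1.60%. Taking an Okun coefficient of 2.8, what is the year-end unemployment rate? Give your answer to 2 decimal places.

Growth-rate Okun's law: g_Y = g_Y* - β × Δu, so Δu = (g_Y* - g_Y)/β.
Δu = (1.6 - 7.2)/2.8 = -5.6/2.8 = -2.00 percentage points.
Year-end unemployment = 5.76 - 2 = 3.76%.

3.76%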